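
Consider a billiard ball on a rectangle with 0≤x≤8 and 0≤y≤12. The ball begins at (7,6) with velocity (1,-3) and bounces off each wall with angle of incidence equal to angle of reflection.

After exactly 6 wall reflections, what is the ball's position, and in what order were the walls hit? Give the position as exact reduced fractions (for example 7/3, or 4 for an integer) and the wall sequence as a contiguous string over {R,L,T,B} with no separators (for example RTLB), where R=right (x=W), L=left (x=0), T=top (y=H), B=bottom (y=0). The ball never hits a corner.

1. t=1 → R at (8,3); v=(-1,-3)
2. t=1 → B at (7,0); v=(-1,3)
3. t=4 → T at (3,12); v=(-1,-3)
4. t=3 → L at (0,3); v=(1,-3)
5. t=1 → B at (1,0); v=(1,3)
6. t=4 → T at (5,12); v=(1,-3)

Final position: (5,12)
Wall sequence: RBTLBT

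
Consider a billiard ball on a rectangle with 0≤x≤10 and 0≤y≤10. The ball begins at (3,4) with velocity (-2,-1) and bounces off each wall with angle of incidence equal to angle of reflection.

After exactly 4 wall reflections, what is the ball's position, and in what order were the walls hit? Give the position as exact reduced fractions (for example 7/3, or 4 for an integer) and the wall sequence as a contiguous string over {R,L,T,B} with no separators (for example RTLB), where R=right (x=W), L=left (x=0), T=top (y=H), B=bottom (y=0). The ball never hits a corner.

Final position: (0,15/2)
Wall sequence: LBRL

1. t=3/2 → L at (0,5/2); v=(2,-1)
2. t=5/2 → B at (5,0); v=(2,1)
3. t=5/2 → R at (10,5/2); v=(-2,1)
4. t=5 → L at (0,15/2); v=(2,1)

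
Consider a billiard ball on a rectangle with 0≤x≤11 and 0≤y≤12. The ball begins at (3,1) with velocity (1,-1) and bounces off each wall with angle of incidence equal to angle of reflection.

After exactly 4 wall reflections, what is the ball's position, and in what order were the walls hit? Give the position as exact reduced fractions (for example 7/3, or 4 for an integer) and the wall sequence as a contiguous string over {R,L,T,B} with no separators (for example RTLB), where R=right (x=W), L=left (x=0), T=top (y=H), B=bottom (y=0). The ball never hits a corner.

1. t=1 → B at (4,0); v=(1,1)
2. t=7 → R at (11,7); v=(-1,1)
3. t=5 → T at (6,12); v=(-1,-1)
4. t=6 → L at (0,6); v=(1,-1)

Final position: (0,6)
Wall sequence: BRTL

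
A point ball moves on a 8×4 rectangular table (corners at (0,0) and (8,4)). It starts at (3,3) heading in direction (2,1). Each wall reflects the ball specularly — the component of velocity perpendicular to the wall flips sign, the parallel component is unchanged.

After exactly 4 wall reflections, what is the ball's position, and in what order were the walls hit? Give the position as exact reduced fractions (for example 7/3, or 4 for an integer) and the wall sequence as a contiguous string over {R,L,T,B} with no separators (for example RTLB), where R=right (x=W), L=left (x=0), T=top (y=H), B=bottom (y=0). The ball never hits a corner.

Final position: (0,3/2)
Wall sequence: TRBL

1. t=1 → T at (5,4); v=(2,-1)
2. t=3/2 → R at (8,5/2); v=(-2,-1)
3. t=5/2 → B at (3,0); v=(-2,1)
4. t=3/2 → L at (0,3/2); v=(2,1)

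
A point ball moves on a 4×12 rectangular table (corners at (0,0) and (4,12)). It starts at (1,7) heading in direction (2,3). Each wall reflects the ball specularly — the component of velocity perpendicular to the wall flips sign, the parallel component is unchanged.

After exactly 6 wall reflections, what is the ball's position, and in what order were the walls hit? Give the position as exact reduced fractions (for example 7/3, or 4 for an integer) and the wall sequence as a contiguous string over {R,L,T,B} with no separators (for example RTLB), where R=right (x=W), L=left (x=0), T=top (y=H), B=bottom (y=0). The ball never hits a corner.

Final position: (0,11/2)
Wall sequence: RTLRBL

1. t=3/2 → R at (4,23/2); v=(-2,3)
2. t=1/6 → T at (11/3,12); v=(-2,-3)
3. t=11/6 → L at (0,13/2); v=(2,-3)
4. t=2 → R at (4,1/2); v=(-2,-3)
5. t=1/6 → B at (11/3,0); v=(-2,3)
6. t=11/6 → L at (0,11/2); v=(2,3)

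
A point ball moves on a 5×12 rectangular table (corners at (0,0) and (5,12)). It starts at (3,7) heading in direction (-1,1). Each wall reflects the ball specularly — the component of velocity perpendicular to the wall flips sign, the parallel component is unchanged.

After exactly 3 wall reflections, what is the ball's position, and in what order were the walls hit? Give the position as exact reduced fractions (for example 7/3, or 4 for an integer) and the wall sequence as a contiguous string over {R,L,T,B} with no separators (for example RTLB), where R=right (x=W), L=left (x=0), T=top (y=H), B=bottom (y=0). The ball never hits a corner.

1. t=3 → L at (0,10); v=(1,1)
2. t=2 → T at (2,12); v=(1,-1)
3. t=3 → R at (5,9); v=(-1,-1)

Final position: (5,9)
Wall sequence: LTR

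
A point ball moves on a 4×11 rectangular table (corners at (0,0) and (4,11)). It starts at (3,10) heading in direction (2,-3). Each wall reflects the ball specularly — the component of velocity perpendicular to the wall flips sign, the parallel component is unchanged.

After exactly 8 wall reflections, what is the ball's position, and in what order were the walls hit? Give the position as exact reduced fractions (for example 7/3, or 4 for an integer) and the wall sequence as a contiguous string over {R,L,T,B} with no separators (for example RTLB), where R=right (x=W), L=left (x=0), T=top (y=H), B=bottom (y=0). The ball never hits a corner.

1. t=1/2 → R at (4,17/2); v=(-2,-3)
2. t=2 → L at (0,5/2); v=(2,-3)
3. t=5/6 → B at (5/3,0); v=(2,3)
4. t=7/6 → R at (4,7/2); v=(-2,3)
5. t=2 → L at (0,19/2); v=(2,3)
6. t=1/2 → T at (1,11); v=(2,-3)
7. t=3/2 → R at (4,13/2); v=(-2,-3)
8. t=2 → L at (0,1/2); v=(2,-3)

Final position: (0,1/2)
Wall sequence: RLBRLTRL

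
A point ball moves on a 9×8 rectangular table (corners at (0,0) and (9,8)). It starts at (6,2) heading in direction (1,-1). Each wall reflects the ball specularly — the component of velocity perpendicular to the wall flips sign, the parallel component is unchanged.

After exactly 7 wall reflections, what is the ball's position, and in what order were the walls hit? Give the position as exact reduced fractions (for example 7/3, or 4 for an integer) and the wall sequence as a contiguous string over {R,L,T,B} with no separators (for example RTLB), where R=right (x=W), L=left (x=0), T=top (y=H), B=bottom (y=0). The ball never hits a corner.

1. t=2 → B at (8,0); v=(1,1)
2. t=1 → R at (9,1); v=(-1,1)
3. t=7 → T at (2,8); v=(-1,-1)
4. t=2 → L at (0,6); v=(1,-1)
5. t=6 → B at (6,0); v=(1,1)
6. t=3 → R at (9,3); v=(-1,1)
7. t=5 → T at (4,8); v=(-1,-1)

Final position: (4,8)
Wall sequence: BRTLBRT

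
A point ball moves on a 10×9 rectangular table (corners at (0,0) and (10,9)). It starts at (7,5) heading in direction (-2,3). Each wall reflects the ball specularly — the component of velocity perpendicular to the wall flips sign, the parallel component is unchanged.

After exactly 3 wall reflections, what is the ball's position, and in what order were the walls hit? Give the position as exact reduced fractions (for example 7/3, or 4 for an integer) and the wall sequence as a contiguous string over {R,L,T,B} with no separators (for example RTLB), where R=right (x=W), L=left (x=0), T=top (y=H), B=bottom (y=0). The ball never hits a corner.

Final position: (5/3,0)
Wall sequence: TLB

1. t=4/3 → T at (13/3,9); v=(-2,-3)
2. t=13/6 → L at (0,5/2); v=(2,-3)
3. t=5/6 → B at (5/3,0); v=(2,3)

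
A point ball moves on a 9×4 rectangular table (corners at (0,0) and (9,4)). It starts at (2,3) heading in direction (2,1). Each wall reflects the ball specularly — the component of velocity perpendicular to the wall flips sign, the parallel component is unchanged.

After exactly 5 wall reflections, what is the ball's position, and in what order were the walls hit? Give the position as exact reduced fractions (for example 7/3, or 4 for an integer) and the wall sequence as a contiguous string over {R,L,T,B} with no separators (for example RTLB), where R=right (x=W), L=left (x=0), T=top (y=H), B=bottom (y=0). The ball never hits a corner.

Final position: (2,4)
Wall sequence: TRBLT

1. t=1 → T at (4,4); v=(2,-1)
2. t=5/2 → R at (9,3/2); v=(-2,-1)
3. t=3/2 → B at (6,0); v=(-2,1)
4. t=3 → L at (0,3); v=(2,1)
5. t=1 → T at (2,4); v=(2,-1)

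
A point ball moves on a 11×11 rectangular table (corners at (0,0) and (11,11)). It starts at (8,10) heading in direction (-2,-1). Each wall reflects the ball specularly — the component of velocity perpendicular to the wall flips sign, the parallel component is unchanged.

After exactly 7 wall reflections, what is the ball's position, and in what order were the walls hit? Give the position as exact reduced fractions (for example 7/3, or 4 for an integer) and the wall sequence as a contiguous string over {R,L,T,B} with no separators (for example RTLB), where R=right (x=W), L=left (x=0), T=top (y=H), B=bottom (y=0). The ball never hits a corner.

1. t=4 → L at (0,6); v=(2,-1)
2. t=11/2 → R at (11,1/2); v=(-2,-1)
3. t=1/2 → B at (10,0); v=(-2,1)
4. t=5 → L at (0,5); v=(2,1)
5. t=11/2 → R at (11,21/2); v=(-2,1)
6. t=1/2 → T at (10,11); v=(-2,-1)
7. t=5 → L at (0,6); v=(2,-1)

Final position: (0,6)
Wall sequence: LRBLRTL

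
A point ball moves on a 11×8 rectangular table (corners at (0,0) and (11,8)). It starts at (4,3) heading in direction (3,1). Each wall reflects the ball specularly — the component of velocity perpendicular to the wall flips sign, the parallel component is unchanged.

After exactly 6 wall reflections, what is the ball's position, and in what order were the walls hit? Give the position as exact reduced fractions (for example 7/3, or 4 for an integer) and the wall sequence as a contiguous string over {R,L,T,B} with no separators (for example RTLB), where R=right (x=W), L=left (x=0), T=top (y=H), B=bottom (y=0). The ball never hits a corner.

1. t=7/3 → R at (11,16/3); v=(-3,1)
2. t=8/3 → T at (3,8); v=(-3,-1)
3. t=1 → L at (0,7); v=(3,-1)
4. t=11/3 → R at (11,10/3); v=(-3,-1)
5. t=10/3 → B at (1,0); v=(-3,1)
6. t=1/3 → L at (0,1/3); v=(3,1)

Final position: (0,1/3)
Wall sequence: RTLRBL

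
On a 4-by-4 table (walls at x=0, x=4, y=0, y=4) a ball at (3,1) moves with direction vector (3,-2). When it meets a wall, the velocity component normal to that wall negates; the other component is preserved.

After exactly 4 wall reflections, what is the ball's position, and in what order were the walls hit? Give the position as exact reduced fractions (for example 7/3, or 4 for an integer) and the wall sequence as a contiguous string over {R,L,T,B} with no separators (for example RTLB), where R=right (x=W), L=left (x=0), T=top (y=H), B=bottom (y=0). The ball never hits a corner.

1. t=1/3 → R at (4,1/3); v=(-3,-2)
2. t=1/6 → B at (7/2,0); v=(-3,2)
3. t=7/6 → L at (0,7/3); v=(3,2)
4. t=5/6 → T at (5/2,4); v=(3,-2)

Final position: (5/2,4)
Wall sequence: RBLT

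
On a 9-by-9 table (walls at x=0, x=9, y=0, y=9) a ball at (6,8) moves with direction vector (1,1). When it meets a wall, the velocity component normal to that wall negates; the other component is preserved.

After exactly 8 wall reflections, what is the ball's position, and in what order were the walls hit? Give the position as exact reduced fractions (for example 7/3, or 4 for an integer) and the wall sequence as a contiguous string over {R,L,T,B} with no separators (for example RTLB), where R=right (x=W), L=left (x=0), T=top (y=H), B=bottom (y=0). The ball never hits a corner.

Final position: (0,2)
Wall sequence: TRBLTRBL

1. t=1 → T at (7,9); v=(1,-1)
2. t=2 → R at (9,7); v=(-1,-1)
3. t=7 → B at (2,0); v=(-1,1)
4. t=2 → L at (0,2); v=(1,1)
5. t=7 → T at (7,9); v=(1,-1)
6. t=2 → R at (9,7); v=(-1,-1)
7. t=7 → B at (2,0); v=(-1,1)
8. t=2 → L at (0,2); v=(1,1)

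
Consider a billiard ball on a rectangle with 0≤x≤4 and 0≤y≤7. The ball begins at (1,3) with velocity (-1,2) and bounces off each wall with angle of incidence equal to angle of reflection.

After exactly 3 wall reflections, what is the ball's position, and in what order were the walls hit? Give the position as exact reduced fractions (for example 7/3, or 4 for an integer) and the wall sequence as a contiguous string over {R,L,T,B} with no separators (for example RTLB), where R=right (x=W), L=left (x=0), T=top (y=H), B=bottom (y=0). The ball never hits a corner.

Final position: (4,1)
Wall sequence: LTR

1. t=1 → L at (0,5); v=(1,2)
2. t=1 → T at (1,7); v=(1,-2)
3. t=3 → R at (4,1); v=(-1,-2)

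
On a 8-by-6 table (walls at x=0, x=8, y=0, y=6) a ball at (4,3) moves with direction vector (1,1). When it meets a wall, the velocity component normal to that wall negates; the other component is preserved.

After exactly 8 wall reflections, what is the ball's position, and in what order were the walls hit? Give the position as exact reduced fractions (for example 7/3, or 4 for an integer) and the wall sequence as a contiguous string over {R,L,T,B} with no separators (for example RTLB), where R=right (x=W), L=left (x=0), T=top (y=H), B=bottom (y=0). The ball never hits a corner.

1. t=3 → T at (7,6); v=(1,-1)
2. t=1 → R at (8,5); v=(-1,-1)
3. t=5 → B at (3,0); v=(-1,1)
4. t=3 → L at (0,3); v=(1,1)
5. t=3 → T at (3,6); v=(1,-1)
6. t=5 → R at (8,1); v=(-1,-1)
7. t=1 → B at (7,0); v=(-1,1)
8. t=6 → T at (1,6); v=(-1,-1)

Final position: (1,6)
Wall sequence: TRBLTRBT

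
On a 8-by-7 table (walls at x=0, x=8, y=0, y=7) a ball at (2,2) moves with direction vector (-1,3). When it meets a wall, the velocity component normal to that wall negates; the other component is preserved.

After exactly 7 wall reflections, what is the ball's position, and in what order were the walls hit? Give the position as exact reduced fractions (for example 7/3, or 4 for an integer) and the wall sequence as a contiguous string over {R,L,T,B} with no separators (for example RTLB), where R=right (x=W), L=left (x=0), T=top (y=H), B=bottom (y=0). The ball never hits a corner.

1. t=5/3 → T at (1/3,7); v=(-1,-3)
2. t=1/3 → L at (0,6); v=(1,-3)
3. t=2 → B at (2,0); v=(1,3)
4. t=7/3 → T at (13/3,7); v=(1,-3)
5. t=7/3 → B at (20/3,0); v=(1,3)
6. t=4/3 → R at (8,4); v=(-1,3)
7. t=1 → T at (7,7); v=(-1,-3)

Final position: (7,7)
Wall sequence: TLBTBRT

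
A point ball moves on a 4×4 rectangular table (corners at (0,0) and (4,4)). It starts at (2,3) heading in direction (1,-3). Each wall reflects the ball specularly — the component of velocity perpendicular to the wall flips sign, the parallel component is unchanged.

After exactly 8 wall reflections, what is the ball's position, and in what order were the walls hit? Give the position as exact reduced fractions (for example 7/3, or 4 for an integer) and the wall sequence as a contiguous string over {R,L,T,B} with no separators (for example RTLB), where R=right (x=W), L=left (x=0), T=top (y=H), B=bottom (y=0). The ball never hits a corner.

1. t=1 → B at (3,0); v=(1,3)
2. t=1 → R at (4,3); v=(-1,3)
3. t=1/3 → T at (11/3,4); v=(-1,-3)
4. t=4/3 → B at (7/3,0); v=(-1,3)
5. t=4/3 → T at (1,4); v=(-1,-3)
6. t=1 → L at (0,1); v=(1,-3)
7. t=1/3 → B at (1/3,0); v=(1,3)
8. t=4/3 → T at (5/3,4); v=(1,-3)

Final position: (5/3,4)
Wall sequence: BRTBTLBT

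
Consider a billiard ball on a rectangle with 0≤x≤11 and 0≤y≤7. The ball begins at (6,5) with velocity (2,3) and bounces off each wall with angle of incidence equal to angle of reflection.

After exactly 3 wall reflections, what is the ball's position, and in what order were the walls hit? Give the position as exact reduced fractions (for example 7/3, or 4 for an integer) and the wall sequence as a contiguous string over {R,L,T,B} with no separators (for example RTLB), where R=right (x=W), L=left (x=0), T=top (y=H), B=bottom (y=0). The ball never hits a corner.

1. t=2/3 → T at (22/3,7); v=(2,-3)
2. t=11/6 → R at (11,3/2); v=(-2,-3)
3. t=1/2 → B at (10,0); v=(-2,3)

Final position: (10,0)
Wall sequence: TRB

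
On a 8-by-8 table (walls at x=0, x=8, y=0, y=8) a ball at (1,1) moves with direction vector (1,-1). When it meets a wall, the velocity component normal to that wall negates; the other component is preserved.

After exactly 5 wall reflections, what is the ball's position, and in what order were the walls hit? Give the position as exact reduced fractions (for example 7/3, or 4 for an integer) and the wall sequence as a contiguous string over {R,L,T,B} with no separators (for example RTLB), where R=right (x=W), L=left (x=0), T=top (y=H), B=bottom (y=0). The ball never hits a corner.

1. t=1 → B at (2,0); v=(1,1)
2. t=6 → R at (8,6); v=(-1,1)
3. t=2 → T at (6,8); v=(-1,-1)
4. t=6 → L at (0,2); v=(1,-1)
5. t=2 → B at (2,0); v=(1,1)

Final position: (2,0)
Wall sequence: BRTLB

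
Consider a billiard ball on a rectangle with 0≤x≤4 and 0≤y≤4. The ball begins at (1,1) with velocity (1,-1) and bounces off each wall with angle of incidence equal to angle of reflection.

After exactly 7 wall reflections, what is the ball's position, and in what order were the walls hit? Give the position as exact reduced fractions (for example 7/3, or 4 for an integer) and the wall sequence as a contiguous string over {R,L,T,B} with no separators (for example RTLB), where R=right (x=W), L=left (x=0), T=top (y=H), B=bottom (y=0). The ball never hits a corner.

1. t=1 → B at (2,0); v=(1,1)
2. t=2 → R at (4,2); v=(-1,1)
3. t=2 → T at (2,4); v=(-1,-1)
4. t=2 → L at (0,2); v=(1,-1)
5. t=2 → B at (2,0); v=(1,1)
6. t=2 → R at (4,2); v=(-1,1)
7. t=2 → T at (2,4); v=(-1,-1)

Final position: (2,4)
Wall sequence: BRTLBRT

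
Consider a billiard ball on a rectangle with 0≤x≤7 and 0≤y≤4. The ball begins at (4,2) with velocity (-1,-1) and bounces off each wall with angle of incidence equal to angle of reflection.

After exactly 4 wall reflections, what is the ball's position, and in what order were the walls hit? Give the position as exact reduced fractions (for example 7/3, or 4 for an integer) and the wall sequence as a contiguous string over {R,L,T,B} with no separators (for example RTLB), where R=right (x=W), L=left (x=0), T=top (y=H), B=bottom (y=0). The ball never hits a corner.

Final position: (6,0)
Wall sequence: BLTB

1. t=2 → B at (2,0); v=(-1,1)
2. t=2 → L at (0,2); v=(1,1)
3. t=2 → T at (2,4); v=(1,-1)
4. t=4 → B at (6,0); v=(1,1)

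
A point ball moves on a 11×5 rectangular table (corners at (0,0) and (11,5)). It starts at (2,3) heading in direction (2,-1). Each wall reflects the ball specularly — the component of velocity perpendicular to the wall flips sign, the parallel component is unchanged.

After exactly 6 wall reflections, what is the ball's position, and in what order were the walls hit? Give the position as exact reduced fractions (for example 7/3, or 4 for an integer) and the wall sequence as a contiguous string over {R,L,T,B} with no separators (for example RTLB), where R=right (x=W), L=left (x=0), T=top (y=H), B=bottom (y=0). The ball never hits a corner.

Final position: (11,5/2)
Wall sequence: BRTLBR

1. t=3 → B at (8,0); v=(2,1)
2. t=3/2 → R at (11,3/2); v=(-2,1)
3. t=7/2 → T at (4,5); v=(-2,-1)
4. t=2 → L at (0,3); v=(2,-1)
5. t=3 → B at (6,0); v=(2,1)
6. t=5/2 → R at (11,5/2); v=(-2,1)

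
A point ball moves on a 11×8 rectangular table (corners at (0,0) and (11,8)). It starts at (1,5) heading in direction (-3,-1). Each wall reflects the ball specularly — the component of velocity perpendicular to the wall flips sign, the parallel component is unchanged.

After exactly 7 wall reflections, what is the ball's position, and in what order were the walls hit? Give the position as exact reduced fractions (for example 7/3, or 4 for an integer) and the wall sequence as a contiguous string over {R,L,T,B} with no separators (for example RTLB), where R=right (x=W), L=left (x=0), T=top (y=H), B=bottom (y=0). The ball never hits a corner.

1. t=1/3 → L at (0,14/3); v=(3,-1)
2. t=11/3 → R at (11,1); v=(-3,-1)
3. t=1 → B at (8,0); v=(-3,1)
4. t=8/3 → L at (0,8/3); v=(3,1)
5. t=11/3 → R at (11,19/3); v=(-3,1)
6. t=5/3 → T at (6,8); v=(-3,-1)
7. t=2 → L at (0,6); v=(3,-1)

Final position: (0,6)
Wall sequence: LRBLRTL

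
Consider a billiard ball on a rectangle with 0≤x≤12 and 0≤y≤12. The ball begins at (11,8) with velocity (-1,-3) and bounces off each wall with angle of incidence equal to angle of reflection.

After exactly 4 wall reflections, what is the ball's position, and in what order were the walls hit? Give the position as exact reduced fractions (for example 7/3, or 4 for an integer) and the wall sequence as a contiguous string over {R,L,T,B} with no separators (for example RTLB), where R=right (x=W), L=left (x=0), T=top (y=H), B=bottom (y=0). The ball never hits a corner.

Final position: (0,1)
Wall sequence: BTBL

1. t=8/3 → B at (25/3,0); v=(-1,3)
2. t=4 → T at (13/3,12); v=(-1,-3)
3. t=4 → B at (1/3,0); v=(-1,3)
4. t=1/3 → L at (0,1); v=(1,3)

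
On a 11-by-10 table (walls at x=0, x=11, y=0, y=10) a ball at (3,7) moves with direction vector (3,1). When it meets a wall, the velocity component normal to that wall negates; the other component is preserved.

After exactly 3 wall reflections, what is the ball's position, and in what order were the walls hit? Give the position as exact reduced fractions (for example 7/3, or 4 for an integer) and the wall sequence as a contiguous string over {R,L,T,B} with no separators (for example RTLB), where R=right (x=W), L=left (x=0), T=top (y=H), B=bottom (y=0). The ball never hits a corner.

Final position: (0,20/3)
Wall sequence: RTL

1. t=8/3 → R at (11,29/3); v=(-3,1)
2. t=1/3 → T at (10,10); v=(-3,-1)
3. t=10/3 → L at (0,20/3); v=(3,-1)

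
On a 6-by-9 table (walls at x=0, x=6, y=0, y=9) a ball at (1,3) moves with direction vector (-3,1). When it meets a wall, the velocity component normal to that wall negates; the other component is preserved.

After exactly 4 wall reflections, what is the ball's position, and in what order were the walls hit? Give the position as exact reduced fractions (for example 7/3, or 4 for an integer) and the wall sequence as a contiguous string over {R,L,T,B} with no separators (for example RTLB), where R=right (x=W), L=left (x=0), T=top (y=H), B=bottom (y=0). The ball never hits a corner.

Final position: (5,9)
Wall sequence: LRLT

1. t=1/3 → L at (0,10/3); v=(3,1)
2. t=2 → R at (6,16/3); v=(-3,1)
3. t=2 → L at (0,22/3); v=(3,1)
4. t=5/3 → T at (5,9); v=(3,-1)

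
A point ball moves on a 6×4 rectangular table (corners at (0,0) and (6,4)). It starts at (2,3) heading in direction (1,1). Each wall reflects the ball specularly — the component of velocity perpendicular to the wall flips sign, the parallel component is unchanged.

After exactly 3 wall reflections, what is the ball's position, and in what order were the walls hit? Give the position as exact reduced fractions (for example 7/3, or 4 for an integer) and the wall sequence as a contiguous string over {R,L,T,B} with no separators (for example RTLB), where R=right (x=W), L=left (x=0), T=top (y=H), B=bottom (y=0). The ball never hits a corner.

1. t=1 → T at (3,4); v=(1,-1)
2. t=3 → R at (6,1); v=(-1,-1)
3. t=1 → B at (5,0); v=(-1,1)

Final position: (5,0)
Wall sequence: TRB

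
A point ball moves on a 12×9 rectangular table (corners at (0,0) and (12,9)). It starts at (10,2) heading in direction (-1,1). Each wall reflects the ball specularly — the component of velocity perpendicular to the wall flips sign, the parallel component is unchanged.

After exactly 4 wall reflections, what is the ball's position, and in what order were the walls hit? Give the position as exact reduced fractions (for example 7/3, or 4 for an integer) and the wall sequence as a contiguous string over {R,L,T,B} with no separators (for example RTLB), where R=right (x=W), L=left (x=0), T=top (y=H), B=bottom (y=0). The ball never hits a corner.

Final position: (12,6)
Wall sequence: TLBR

1. t=7 → T at (3,9); v=(-1,-1)
2. t=3 → L at (0,6); v=(1,-1)
3. t=6 → B at (6,0); v=(1,1)
4. t=6 → R at (12,6); v=(-1,1)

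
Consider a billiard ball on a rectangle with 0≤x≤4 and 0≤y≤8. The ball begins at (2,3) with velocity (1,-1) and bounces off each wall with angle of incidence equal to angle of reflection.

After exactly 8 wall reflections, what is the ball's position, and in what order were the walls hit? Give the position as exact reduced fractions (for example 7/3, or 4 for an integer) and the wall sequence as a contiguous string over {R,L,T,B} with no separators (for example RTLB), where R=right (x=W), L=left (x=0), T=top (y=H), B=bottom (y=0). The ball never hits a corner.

1. t=2 → R at (4,1); v=(-1,-1)
2. t=1 → B at (3,0); v=(-1,1)
3. t=3 → L at (0,3); v=(1,1)
4. t=4 → R at (4,7); v=(-1,1)
5. t=1 → T at (3,8); v=(-1,-1)
6. t=3 → L at (0,5); v=(1,-1)
7. t=4 → R at (4,1); v=(-1,-1)
8. t=1 → B at (3,0); v=(-1,1)

Final position: (3,0)
Wall sequence: RBLRTLRB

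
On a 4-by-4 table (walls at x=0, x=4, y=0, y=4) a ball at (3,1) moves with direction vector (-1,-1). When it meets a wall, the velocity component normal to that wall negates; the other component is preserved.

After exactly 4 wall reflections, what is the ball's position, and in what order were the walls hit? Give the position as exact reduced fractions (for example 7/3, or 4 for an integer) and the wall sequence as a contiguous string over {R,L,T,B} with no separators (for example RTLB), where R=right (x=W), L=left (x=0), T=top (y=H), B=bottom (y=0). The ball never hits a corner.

Final position: (4,2)
Wall sequence: BLTR

1. t=1 → B at (2,0); v=(-1,1)
2. t=2 → L at (0,2); v=(1,1)
3. t=2 → T at (2,4); v=(1,-1)
4. t=2 → R at (4,2); v=(-1,-1)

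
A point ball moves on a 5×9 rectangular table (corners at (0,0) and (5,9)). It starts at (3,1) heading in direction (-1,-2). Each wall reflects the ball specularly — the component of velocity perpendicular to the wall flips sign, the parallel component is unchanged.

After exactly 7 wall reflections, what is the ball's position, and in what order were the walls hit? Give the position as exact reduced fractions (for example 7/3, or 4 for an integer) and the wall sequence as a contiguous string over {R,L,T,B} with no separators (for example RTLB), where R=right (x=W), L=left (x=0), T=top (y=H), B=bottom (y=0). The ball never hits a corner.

1. t=1/2 → B at (5/2,0); v=(-1,2)
2. t=5/2 → L at (0,5); v=(1,2)
3. t=2 → T at (2,9); v=(1,-2)
4. t=3 → R at (5,3); v=(-1,-2)
5. t=3/2 → B at (7/2,0); v=(-1,2)
6. t=7/2 → L at (0,7); v=(1,2)
7. t=1 → T at (1,9); v=(1,-2)

Final position: (1,9)
Wall sequence: BLTRBLT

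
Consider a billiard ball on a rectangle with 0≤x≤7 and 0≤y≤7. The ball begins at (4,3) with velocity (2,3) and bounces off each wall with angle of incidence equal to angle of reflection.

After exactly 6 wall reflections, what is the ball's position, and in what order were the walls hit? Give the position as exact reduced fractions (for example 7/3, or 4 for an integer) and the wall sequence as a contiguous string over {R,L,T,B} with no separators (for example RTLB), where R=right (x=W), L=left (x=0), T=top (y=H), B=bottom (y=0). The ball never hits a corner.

Final position: (20/3,0)
Wall sequence: TRBLTB

1. t=4/3 → T at (20/3,7); v=(2,-3)
2. t=1/6 → R at (7,13/2); v=(-2,-3)
3. t=13/6 → B at (8/3,0); v=(-2,3)
4. t=4/3 → L at (0,4); v=(2,3)
5. t=1 → T at (2,7); v=(2,-3)
6. t=7/3 → B at (20/3,0); v=(2,3)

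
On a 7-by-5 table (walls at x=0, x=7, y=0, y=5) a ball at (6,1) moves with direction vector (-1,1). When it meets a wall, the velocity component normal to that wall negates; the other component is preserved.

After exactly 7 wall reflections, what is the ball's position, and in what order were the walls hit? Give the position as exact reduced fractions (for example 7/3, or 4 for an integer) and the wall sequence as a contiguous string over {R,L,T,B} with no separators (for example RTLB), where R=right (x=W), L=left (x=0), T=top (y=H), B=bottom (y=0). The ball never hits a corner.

1. t=4 → T at (2,5); v=(-1,-1)
2. t=2 → L at (0,3); v=(1,-1)
3. t=3 → B at (3,0); v=(1,1)
4. t=4 → R at (7,4); v=(-1,1)
5. t=1 → T at (6,5); v=(-1,-1)
6. t=5 → B at (1,0); v=(-1,1)
7. t=1 → L at (0,1); v=(1,1)

Final position: (0,1)
Wall sequence: TLBRTBL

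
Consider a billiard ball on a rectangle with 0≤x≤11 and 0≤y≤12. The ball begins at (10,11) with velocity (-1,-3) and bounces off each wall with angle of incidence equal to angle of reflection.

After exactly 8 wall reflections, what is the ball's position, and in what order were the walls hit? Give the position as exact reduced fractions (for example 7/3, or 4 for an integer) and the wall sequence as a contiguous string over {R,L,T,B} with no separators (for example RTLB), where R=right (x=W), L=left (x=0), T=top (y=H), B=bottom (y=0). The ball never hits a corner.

Final position: (25/3,12)
Wall sequence: BTLBTBRT

1. t=11/3 → B at (19/3,0); v=(-1,3)
2. t=4 → T at (7/3,12); v=(-1,-3)
3. t=7/3 → L at (0,5); v=(1,-3)
4. t=5/3 → B at (5/3,0); v=(1,3)
5. t=4 → T at (17/3,12); v=(1,-3)
6. t=4 → B at (29/3,0); v=(1,3)
7. t=4/3 → R at (11,4); v=(-1,3)
8. t=8/3 → T at (25/3,12); v=(-1,-3)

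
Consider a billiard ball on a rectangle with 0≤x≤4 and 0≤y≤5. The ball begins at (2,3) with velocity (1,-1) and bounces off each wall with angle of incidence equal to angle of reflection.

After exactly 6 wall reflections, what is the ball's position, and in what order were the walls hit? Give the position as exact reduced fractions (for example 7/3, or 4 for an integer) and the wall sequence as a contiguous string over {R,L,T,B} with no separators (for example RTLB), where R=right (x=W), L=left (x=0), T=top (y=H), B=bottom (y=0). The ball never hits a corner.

1. t=2 → R at (4,1); v=(-1,-1)
2. t=1 → B at (3,0); v=(-1,1)
3. t=3 → L at (0,3); v=(1,1)
4. t=2 → T at (2,5); v=(1,-1)
5. t=2 → R at (4,3); v=(-1,-1)
6. t=3 → B at (1,0); v=(-1,1)

Final position: (1,0)
Wall sequence: RBLTRB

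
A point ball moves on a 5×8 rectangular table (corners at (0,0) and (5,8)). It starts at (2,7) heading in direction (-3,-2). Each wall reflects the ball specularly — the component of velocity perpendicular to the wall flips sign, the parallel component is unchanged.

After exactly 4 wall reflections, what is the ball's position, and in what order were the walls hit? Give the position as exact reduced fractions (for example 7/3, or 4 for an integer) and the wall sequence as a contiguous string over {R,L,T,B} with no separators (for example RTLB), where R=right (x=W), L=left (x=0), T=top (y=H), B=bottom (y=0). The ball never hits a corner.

1. t=2/3 → L at (0,17/3); v=(3,-2)
2. t=5/3 → R at (5,7/3); v=(-3,-2)
3. t=7/6 → B at (3/2,0); v=(-3,2)
4. t=1/2 → L at (0,1); v=(3,2)

Final position: (0,1)
Wall sequence: LRBL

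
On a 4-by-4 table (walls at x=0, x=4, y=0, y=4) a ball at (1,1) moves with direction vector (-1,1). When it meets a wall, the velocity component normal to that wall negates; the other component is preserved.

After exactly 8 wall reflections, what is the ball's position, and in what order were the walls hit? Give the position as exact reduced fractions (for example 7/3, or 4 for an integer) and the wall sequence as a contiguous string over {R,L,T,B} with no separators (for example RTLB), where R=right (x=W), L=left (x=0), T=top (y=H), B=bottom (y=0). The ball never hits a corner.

Final position: (2,0)
Wall sequence: LTRBLTRB

1. t=1 → L at (0,2); v=(1,1)
2. t=2 → T at (2,4); v=(1,-1)
3. t=2 → R at (4,2); v=(-1,-1)
4. t=2 → B at (2,0); v=(-1,1)
5. t=2 → L at (0,2); v=(1,1)
6. t=2 → T at (2,4); v=(1,-1)
7. t=2 → R at (4,2); v=(-1,-1)
8. t=2 → B at (2,0); v=(-1,1)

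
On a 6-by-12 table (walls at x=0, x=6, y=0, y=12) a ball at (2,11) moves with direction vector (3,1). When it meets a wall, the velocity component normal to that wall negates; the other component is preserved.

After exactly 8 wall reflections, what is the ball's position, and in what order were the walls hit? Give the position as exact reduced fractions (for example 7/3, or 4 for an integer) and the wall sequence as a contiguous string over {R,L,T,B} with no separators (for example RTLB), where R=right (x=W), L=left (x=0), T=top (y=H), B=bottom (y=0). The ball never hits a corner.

Final position: (5,0)
Wall sequence: TRLRLRLB

1. t=1 → T at (5,12); v=(3,-1)
2. t=1/3 → R at (6,35/3); v=(-3,-1)
3. t=2 → L at (0,29/3); v=(3,-1)
4. t=2 → R at (6,23/3); v=(-3,-1)
5. t=2 → L at (0,17/3); v=(3,-1)
6. t=2 → R at (6,11/3); v=(-3,-1)
7. t=2 → L at (0,5/3); v=(3,-1)
8. t=5/3 → B at (5,0); v=(3,1)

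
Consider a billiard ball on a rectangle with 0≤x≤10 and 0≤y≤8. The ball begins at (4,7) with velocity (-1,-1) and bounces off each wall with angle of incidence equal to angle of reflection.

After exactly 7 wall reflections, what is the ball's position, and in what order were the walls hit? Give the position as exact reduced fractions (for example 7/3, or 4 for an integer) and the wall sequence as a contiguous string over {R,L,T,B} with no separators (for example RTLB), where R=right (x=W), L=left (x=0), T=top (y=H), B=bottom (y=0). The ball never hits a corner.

1. t=4 → L at (0,3); v=(1,-1)
2. t=3 → B at (3,0); v=(1,1)
3. t=7 → R at (10,7); v=(-1,1)
4. t=1 → T at (9,8); v=(-1,-1)
5. t=8 → B at (1,0); v=(-1,1)
6. t=1 → L at (0,1); v=(1,1)
7. t=7 → T at (7,8); v=(1,-1)

Final position: (7,8)
Wall sequence: LBRTBLT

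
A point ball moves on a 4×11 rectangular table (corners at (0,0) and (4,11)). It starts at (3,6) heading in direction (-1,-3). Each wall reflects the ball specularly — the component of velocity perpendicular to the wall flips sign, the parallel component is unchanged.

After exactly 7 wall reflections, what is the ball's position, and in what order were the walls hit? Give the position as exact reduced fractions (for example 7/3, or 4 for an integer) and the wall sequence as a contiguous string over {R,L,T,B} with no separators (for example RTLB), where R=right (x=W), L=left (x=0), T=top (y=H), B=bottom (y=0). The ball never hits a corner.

1. t=2 → B at (1,0); v=(-1,3)
2. t=1 → L at (0,3); v=(1,3)
3. t=8/3 → T at (8/3,11); v=(1,-3)
4. t=4/3 → R at (4,7); v=(-1,-3)
5. t=7/3 → B at (5/3,0); v=(-1,3)
6. t=5/3 → L at (0,5); v=(1,3)
7. t=2 → T at (2,11); v=(1,-3)

Final position: (2,11)
Wall sequence: BLTRBLT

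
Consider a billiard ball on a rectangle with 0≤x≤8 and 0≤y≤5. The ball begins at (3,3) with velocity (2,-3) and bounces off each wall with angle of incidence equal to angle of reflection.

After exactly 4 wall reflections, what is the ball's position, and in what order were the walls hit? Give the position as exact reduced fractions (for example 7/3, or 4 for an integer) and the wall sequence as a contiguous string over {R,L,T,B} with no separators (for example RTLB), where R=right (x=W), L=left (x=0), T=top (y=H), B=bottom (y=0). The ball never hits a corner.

Final position: (13/3,0)
Wall sequence: BRTB

1. t=1 → B at (5,0); v=(2,3)
2. t=3/2 → R at (8,9/2); v=(-2,3)
3. t=1/6 → T at (23/3,5); v=(-2,-3)
4. t=5/3 → B at (13/3,0); v=(-2,3)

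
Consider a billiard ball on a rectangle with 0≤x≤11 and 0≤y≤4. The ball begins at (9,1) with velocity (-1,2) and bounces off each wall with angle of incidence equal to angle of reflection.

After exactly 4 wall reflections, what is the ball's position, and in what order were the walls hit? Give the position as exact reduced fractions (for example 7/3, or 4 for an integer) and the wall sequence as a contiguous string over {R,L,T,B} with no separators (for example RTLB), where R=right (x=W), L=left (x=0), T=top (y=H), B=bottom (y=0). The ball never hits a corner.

Final position: (3/2,0)
Wall sequence: TBTB

1. t=3/2 → T at (15/2,4); v=(-1,-2)
2. t=2 → B at (11/2,0); v=(-1,2)
3. t=2 → T at (7/2,4); v=(-1,-2)
4. t=2 → B at (3/2,0); v=(-1,2)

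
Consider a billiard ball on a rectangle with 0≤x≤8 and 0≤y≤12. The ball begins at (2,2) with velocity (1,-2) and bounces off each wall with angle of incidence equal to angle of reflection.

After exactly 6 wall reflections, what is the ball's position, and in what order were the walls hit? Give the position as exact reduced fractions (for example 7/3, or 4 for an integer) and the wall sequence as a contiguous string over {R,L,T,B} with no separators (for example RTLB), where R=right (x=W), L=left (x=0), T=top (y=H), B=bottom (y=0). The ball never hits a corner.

1. t=1 → B at (3,0); v=(1,2)
2. t=5 → R at (8,10); v=(-1,2)
3. t=1 → T at (7,12); v=(-1,-2)
4. t=6 → B at (1,0); v=(-1,2)
5. t=1 → L at (0,2); v=(1,2)
6. t=5 → T at (5,12); v=(1,-2)

Final position: (5,12)
Wall sequence: BRTBLT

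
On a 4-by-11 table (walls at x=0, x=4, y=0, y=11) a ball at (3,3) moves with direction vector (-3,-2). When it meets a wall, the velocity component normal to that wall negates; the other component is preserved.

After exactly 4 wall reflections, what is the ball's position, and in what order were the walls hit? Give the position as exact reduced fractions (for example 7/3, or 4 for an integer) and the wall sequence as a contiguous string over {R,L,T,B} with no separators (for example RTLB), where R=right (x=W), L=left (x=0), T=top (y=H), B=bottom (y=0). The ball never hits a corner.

1. t=1 → L at (0,1); v=(3,-2)
2. t=1/2 → B at (3/2,0); v=(3,2)
3. t=5/6 → R at (4,5/3); v=(-3,2)
4. t=4/3 → L at (0,13/3); v=(3,2)

Final position: (0,13/3)
Wall sequence: LBRL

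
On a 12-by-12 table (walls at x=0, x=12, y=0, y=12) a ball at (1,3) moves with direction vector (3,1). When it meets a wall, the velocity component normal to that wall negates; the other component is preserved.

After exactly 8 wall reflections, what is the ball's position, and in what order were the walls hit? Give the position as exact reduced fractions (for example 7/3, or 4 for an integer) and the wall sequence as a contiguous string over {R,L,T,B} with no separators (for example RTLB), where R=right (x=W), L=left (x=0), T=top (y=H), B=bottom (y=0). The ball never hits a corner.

1. t=11/3 → R at (12,20/3); v=(-3,1)
2. t=4 → L at (0,32/3); v=(3,1)
3. t=4/3 → T at (4,12); v=(3,-1)
4. t=8/3 → R at (12,28/3); v=(-3,-1)
5. t=4 → L at (0,16/3); v=(3,-1)
6. t=4 → R at (12,4/3); v=(-3,-1)
7. t=4/3 → B at (8,0); v=(-3,1)
8. t=8/3 → L at (0,8/3); v=(3,1)

Final position: (0,8/3)
Wall sequence: RLTRLRBL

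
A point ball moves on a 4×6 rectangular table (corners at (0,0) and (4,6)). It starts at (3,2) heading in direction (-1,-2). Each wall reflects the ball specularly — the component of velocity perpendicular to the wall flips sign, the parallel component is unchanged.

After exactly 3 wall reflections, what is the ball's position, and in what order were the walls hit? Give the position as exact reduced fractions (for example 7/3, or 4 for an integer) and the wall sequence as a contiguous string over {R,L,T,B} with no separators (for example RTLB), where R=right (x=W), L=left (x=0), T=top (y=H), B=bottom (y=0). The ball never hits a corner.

Final position: (1,6)
Wall sequence: BLT

1. t=1 → B at (2,0); v=(-1,2)
2. t=2 → L at (0,4); v=(1,2)
3. t=1 → T at (1,6); v=(1,-2)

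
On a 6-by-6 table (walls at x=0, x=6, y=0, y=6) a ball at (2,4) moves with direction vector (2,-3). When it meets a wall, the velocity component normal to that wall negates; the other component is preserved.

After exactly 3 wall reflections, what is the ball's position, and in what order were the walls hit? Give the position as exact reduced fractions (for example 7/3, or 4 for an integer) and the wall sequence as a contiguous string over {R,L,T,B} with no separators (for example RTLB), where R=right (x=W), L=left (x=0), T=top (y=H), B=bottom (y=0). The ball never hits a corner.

1. t=4/3 → B at (14/3,0); v=(2,3)
2. t=2/3 → R at (6,2); v=(-2,3)
3. t=4/3 → T at (10/3,6); v=(-2,-3)

Final position: (10/3,6)
Wall sequence: BRT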